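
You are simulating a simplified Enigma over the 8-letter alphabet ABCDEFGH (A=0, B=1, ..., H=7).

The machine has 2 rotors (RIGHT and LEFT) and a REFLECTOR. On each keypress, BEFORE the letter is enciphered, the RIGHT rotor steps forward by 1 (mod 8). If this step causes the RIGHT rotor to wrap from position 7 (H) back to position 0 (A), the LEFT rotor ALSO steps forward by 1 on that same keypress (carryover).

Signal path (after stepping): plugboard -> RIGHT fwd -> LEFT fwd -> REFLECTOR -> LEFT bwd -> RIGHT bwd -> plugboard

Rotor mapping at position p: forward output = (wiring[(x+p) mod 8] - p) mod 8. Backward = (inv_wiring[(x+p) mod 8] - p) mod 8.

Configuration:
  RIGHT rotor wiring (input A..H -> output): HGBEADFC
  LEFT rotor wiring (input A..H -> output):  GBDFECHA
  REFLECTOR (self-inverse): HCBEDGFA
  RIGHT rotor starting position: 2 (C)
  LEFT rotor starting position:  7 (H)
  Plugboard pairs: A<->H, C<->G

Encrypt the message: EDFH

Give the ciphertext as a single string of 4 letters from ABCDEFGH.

Char 1 ('E'): step: R->3, L=7; E->plug->E->R->H->L->A->refl->H->L'->B->R'->A->plug->H
Char 2 ('D'): step: R->4, L=7; D->plug->D->R->G->L->D->refl->E->L'->D->R'->E->plug->E
Char 3 ('F'): step: R->5, L=7; F->plug->F->R->E->L->G->refl->F->L'->F->R'->C->plug->G
Char 4 ('H'): step: R->6, L=7; H->plug->A->R->H->L->A->refl->H->L'->B->R'->C->plug->G

Answer: HEGG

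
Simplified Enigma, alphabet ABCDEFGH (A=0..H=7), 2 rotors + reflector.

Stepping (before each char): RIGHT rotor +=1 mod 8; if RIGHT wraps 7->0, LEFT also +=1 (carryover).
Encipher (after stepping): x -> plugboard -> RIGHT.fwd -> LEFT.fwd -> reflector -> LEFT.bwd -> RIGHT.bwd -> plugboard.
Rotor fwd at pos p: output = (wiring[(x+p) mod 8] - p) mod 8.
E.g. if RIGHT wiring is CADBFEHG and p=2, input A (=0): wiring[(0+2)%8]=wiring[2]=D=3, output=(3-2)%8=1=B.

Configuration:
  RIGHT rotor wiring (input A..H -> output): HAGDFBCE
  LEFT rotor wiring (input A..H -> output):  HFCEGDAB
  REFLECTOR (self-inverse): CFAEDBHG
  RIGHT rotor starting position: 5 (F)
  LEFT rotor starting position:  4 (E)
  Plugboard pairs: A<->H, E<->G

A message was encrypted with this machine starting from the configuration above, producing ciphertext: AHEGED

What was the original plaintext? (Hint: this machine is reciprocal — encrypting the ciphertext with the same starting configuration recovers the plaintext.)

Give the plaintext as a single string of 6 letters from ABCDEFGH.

Answer: FAFADE

Derivation:
Char 1 ('A'): step: R->6, L=4; A->plug->H->R->D->L->F->refl->B->L'->F->R'->F->plug->F
Char 2 ('H'): step: R->7, L=4; H->plug->A->R->F->L->B->refl->F->L'->D->R'->H->plug->A
Char 3 ('E'): step: R->0, L->5 (L advanced); E->plug->G->R->C->L->E->refl->D->L'->B->R'->F->plug->F
Char 4 ('G'): step: R->1, L=5; G->plug->E->R->A->L->G->refl->H->L'->G->R'->H->plug->A
Char 5 ('E'): step: R->2, L=5; E->plug->G->R->F->L->F->refl->B->L'->H->R'->D->plug->D
Char 6 ('D'): step: R->3, L=5; D->plug->D->R->H->L->B->refl->F->L'->F->R'->G->plug->E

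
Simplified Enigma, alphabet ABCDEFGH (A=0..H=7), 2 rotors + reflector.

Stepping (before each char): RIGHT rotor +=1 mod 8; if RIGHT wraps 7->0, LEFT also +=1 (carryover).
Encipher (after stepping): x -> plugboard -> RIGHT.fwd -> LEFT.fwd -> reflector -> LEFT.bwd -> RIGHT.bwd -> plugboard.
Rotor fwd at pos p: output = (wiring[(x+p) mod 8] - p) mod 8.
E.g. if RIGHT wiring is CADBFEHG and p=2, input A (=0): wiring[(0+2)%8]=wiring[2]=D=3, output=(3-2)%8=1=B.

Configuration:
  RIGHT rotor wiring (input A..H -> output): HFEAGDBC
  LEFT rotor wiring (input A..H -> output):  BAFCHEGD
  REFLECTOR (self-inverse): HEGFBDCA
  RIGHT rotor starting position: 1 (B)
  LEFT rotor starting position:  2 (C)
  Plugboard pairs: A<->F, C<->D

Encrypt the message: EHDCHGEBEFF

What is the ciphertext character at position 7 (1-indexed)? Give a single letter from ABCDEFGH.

Char 1 ('E'): step: R->2, L=2; E->plug->E->R->H->L->G->refl->C->L'->D->R'->H->plug->H
Char 2 ('H'): step: R->3, L=2; H->plug->H->R->B->L->A->refl->H->L'->G->R'->D->plug->C
Char 3 ('D'): step: R->4, L=2; D->plug->C->R->F->L->B->refl->E->L'->E->R'->H->plug->H
Char 4 ('C'): step: R->5, L=2; C->plug->D->R->C->L->F->refl->D->L'->A->R'->E->plug->E
Char 5 ('H'): step: R->6, L=2; H->plug->H->R->F->L->B->refl->E->L'->E->R'->B->plug->B
Char 6 ('G'): step: R->7, L=2; G->plug->G->R->E->L->E->refl->B->L'->F->R'->D->plug->C
Char 7 ('E'): step: R->0, L->3 (L advanced); E->plug->E->R->G->L->F->refl->D->L'->D->R'->F->plug->A

A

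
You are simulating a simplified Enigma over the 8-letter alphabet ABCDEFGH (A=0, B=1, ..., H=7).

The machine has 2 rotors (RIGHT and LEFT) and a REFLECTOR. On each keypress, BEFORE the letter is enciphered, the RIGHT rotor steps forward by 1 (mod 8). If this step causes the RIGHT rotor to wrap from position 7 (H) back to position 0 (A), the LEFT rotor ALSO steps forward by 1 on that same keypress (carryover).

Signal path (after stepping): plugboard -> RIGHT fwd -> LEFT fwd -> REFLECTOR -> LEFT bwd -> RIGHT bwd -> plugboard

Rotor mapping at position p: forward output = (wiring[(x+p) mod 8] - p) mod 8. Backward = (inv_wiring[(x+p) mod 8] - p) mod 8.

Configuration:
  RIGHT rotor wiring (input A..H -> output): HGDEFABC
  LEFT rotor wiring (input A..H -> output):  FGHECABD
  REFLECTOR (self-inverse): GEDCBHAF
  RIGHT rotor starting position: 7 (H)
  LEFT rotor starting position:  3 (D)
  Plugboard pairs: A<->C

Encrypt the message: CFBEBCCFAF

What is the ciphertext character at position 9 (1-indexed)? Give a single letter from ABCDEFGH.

Char 1 ('C'): step: R->0, L->4 (L advanced); C->plug->A->R->H->L->A->refl->G->L'->A->R'->F->plug->F
Char 2 ('F'): step: R->1, L=4; F->plug->F->R->A->L->G->refl->A->L'->H->R'->E->plug->E
Char 3 ('B'): step: R->2, L=4; B->plug->B->R->C->L->F->refl->H->L'->D->R'->C->plug->A
Char 4 ('E'): step: R->3, L=4; E->plug->E->R->H->L->A->refl->G->L'->A->R'->H->plug->H
Char 5 ('B'): step: R->4, L=4; B->plug->B->R->E->L->B->refl->E->L'->B->R'->A->plug->C
Char 6 ('C'): step: R->5, L=4; C->plug->A->R->D->L->H->refl->F->L'->C->R'->D->plug->D
Char 7 ('C'): step: R->6, L=4; C->plug->A->R->D->L->H->refl->F->L'->C->R'->H->plug->H
Char 8 ('F'): step: R->7, L=4; F->plug->F->R->G->L->D->refl->C->L'->F->R'->E->plug->E
Char 9 ('A'): step: R->0, L->5 (L advanced); A->plug->C->R->D->L->A->refl->G->L'->C->R'->H->plug->H

H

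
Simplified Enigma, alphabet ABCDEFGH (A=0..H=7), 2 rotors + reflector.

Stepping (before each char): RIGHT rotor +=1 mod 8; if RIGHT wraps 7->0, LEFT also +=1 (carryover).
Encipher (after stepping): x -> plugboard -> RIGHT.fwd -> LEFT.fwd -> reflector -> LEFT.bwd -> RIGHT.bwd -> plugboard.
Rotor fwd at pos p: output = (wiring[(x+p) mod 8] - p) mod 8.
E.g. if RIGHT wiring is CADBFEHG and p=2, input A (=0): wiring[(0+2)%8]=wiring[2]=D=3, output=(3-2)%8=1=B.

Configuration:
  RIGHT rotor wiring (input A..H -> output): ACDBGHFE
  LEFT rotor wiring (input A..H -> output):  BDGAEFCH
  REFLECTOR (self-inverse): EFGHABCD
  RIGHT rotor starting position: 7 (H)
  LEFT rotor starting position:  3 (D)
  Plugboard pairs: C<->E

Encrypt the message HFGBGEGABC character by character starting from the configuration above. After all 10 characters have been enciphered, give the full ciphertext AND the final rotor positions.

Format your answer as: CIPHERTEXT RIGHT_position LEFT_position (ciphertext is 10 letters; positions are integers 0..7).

Answer: DAFFDBAEHH 1 5

Derivation:
Char 1 ('H'): step: R->0, L->4 (L advanced); H->plug->H->R->E->L->F->refl->B->L'->B->R'->D->plug->D
Char 2 ('F'): step: R->1, L=4; F->plug->F->R->E->L->F->refl->B->L'->B->R'->A->plug->A
Char 3 ('G'): step: R->2, L=4; G->plug->G->R->G->L->C->refl->G->L'->C->R'->F->plug->F
Char 4 ('B'): step: R->3, L=4; B->plug->B->R->D->L->D->refl->H->L'->F->R'->F->plug->F
Char 5 ('G'): step: R->4, L=4; G->plug->G->R->H->L->E->refl->A->L'->A->R'->D->plug->D
Char 6 ('E'): step: R->5, L=4; E->plug->C->R->H->L->E->refl->A->L'->A->R'->B->plug->B
Char 7 ('G'): step: R->6, L=4; G->plug->G->R->A->L->A->refl->E->L'->H->R'->A->plug->A
Char 8 ('A'): step: R->7, L=4; A->plug->A->R->F->L->H->refl->D->L'->D->R'->C->plug->E
Char 9 ('B'): step: R->0, L->5 (L advanced); B->plug->B->R->C->L->C->refl->G->L'->E->R'->H->plug->H
Char 10 ('C'): step: R->1, L=5; C->plug->E->R->G->L->D->refl->H->L'->H->R'->H->plug->H
Final: ciphertext=DAFFDBAEHH, RIGHT=1, LEFT=5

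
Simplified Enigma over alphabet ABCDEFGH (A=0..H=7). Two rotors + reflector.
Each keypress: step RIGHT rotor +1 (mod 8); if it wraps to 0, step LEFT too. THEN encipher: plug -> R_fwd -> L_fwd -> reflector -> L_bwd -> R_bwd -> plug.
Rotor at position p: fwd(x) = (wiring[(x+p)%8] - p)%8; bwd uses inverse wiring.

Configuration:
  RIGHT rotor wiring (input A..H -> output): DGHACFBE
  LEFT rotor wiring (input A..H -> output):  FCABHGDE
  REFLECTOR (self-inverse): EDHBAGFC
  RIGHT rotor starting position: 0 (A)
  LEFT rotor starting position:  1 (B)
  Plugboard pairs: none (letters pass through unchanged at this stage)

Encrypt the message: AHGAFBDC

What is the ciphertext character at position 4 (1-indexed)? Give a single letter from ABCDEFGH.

Char 1 ('A'): step: R->1, L=1; A->plug->A->R->F->L->C->refl->H->L'->B->R'->D->plug->D
Char 2 ('H'): step: R->2, L=1; H->plug->H->R->E->L->F->refl->G->L'->D->R'->D->plug->D
Char 3 ('G'): step: R->3, L=1; G->plug->G->R->D->L->G->refl->F->L'->E->R'->H->plug->H
Char 4 ('A'): step: R->4, L=1; A->plug->A->R->G->L->D->refl->B->L'->A->R'->D->plug->D

D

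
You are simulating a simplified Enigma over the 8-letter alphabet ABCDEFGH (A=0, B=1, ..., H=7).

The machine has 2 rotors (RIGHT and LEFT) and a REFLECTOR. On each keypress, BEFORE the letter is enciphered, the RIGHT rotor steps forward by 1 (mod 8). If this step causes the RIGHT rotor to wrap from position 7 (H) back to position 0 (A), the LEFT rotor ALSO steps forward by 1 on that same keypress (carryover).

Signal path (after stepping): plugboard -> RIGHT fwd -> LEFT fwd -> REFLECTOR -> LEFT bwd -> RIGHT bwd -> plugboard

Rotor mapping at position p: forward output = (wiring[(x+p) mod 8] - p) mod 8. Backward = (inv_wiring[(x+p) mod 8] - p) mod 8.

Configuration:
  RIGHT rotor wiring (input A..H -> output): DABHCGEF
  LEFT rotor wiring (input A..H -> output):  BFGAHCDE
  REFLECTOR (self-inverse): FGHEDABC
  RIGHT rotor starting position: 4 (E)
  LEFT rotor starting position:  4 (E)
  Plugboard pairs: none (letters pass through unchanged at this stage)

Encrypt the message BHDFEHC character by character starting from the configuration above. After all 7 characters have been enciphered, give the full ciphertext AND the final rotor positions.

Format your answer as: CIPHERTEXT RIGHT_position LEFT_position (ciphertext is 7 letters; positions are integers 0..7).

Answer: CBAADFH 3 5

Derivation:
Char 1 ('B'): step: R->5, L=4; B->plug->B->R->H->L->E->refl->D->L'->A->R'->C->plug->C
Char 2 ('H'): step: R->6, L=4; H->plug->H->R->A->L->D->refl->E->L'->H->R'->B->plug->B
Char 3 ('D'): step: R->7, L=4; D->plug->D->R->C->L->H->refl->C->L'->G->R'->A->plug->A
Char 4 ('F'): step: R->0, L->5 (L advanced); F->plug->F->R->G->L->D->refl->E->L'->D->R'->A->plug->A
Char 5 ('E'): step: R->1, L=5; E->plug->E->R->F->L->B->refl->G->L'->B->R'->D->plug->D
Char 6 ('H'): step: R->2, L=5; H->plug->H->R->G->L->D->refl->E->L'->D->R'->F->plug->F
Char 7 ('C'): step: R->3, L=5; C->plug->C->R->D->L->E->refl->D->L'->G->R'->H->plug->H
Final: ciphertext=CBAADFH, RIGHT=3, LEFT=5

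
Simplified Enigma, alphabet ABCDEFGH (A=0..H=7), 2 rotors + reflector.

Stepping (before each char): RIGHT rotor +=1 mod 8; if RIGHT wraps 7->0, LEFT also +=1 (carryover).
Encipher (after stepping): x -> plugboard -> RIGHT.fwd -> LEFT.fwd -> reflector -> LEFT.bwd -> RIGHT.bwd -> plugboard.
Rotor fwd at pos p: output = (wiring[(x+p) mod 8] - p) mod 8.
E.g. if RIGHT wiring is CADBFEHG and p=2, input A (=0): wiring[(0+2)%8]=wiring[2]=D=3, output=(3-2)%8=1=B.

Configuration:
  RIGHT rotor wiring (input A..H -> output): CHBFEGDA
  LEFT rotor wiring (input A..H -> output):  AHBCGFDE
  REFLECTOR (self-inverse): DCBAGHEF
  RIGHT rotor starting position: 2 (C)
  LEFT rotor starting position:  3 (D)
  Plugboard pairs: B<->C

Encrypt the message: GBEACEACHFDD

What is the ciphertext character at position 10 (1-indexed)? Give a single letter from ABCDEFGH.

Char 1 ('G'): step: R->3, L=3; G->plug->G->R->E->L->B->refl->C->L'->C->R'->A->plug->A
Char 2 ('B'): step: R->4, L=3; B->plug->C->R->H->L->G->refl->E->L'->G->R'->E->plug->E
Char 3 ('E'): step: R->5, L=3; E->plug->E->R->C->L->C->refl->B->L'->E->R'->F->plug->F
Char 4 ('A'): step: R->6, L=3; A->plug->A->R->F->L->F->refl->H->L'->A->R'->H->plug->H
Char 5 ('C'): step: R->7, L=3; C->plug->B->R->D->L->A->refl->D->L'->B->R'->A->plug->A
Char 6 ('E'): step: R->0, L->4 (L advanced); E->plug->E->R->E->L->E->refl->G->L'->H->R'->B->plug->C
Char 7 ('A'): step: R->1, L=4; A->plug->A->R->G->L->F->refl->H->L'->C->R'->F->plug->F
Char 8 ('C'): step: R->2, L=4; C->plug->B->R->D->L->A->refl->D->L'->F->R'->H->plug->H
Char 9 ('H'): step: R->3, L=4; H->plug->H->R->G->L->F->refl->H->L'->C->R'->A->plug->A
Char 10 ('F'): step: R->4, L=4; F->plug->F->R->D->L->A->refl->D->L'->F->R'->G->plug->G

G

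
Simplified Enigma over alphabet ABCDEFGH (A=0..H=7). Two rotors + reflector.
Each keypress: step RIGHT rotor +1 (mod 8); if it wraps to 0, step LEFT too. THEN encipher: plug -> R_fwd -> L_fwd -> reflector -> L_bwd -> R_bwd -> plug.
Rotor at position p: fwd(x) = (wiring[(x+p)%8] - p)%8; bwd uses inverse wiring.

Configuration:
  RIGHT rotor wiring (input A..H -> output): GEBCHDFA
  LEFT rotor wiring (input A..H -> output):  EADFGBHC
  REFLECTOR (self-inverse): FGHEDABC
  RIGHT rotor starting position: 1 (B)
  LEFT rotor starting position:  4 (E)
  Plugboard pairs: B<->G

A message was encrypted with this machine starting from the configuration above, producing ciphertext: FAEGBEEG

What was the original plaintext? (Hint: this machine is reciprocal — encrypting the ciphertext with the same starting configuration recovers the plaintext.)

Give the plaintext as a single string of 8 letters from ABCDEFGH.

Char 1 ('F'): step: R->2, L=4; F->plug->F->R->G->L->H->refl->C->L'->A->R'->B->plug->G
Char 2 ('A'): step: R->3, L=4; A->plug->A->R->H->L->B->refl->G->L'->D->R'->F->plug->F
Char 3 ('E'): step: R->4, L=4; E->plug->E->R->C->L->D->refl->E->L'->F->R'->G->plug->B
Char 4 ('G'): step: R->5, L=4; G->plug->B->R->A->L->C->refl->H->L'->G->R'->A->plug->A
Char 5 ('B'): step: R->6, L=4; B->plug->G->R->B->L->F->refl->A->L'->E->R'->F->plug->F
Char 6 ('E'): step: R->7, L=4; E->plug->E->R->D->L->G->refl->B->L'->H->R'->B->plug->G
Char 7 ('E'): step: R->0, L->5 (L advanced); E->plug->E->R->H->L->B->refl->G->L'->F->R'->G->plug->B
Char 8 ('G'): step: R->1, L=5; G->plug->B->R->A->L->E->refl->D->L'->E->R'->F->plug->F

Answer: GFBAFGBF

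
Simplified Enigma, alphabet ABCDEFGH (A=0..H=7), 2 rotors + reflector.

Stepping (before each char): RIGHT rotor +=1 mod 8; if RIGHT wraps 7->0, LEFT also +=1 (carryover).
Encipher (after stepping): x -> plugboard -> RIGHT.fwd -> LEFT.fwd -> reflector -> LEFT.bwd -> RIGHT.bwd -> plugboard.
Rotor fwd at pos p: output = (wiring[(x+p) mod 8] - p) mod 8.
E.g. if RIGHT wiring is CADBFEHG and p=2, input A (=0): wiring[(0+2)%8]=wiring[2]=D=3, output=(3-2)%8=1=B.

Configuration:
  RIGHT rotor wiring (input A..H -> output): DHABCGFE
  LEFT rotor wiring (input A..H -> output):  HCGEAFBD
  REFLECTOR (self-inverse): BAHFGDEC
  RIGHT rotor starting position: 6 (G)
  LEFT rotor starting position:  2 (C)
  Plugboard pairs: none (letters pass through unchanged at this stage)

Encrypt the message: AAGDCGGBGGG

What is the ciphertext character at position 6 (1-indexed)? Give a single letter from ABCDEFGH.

Char 1 ('A'): step: R->7, L=2; A->plug->A->R->F->L->B->refl->A->L'->H->R'->G->plug->G
Char 2 ('A'): step: R->0, L->3 (L advanced); A->plug->A->R->D->L->G->refl->E->L'->F->R'->G->plug->G
Char 3 ('G'): step: R->1, L=3; G->plug->G->R->D->L->G->refl->E->L'->F->R'->E->plug->E
Char 4 ('D'): step: R->2, L=3; D->plug->D->R->E->L->A->refl->B->L'->A->R'->C->plug->C
Char 5 ('C'): step: R->3, L=3; C->plug->C->R->D->L->G->refl->E->L'->F->R'->H->plug->H
Char 6 ('G'): step: R->4, L=3; G->plug->G->R->E->L->A->refl->B->L'->A->R'->D->plug->D

D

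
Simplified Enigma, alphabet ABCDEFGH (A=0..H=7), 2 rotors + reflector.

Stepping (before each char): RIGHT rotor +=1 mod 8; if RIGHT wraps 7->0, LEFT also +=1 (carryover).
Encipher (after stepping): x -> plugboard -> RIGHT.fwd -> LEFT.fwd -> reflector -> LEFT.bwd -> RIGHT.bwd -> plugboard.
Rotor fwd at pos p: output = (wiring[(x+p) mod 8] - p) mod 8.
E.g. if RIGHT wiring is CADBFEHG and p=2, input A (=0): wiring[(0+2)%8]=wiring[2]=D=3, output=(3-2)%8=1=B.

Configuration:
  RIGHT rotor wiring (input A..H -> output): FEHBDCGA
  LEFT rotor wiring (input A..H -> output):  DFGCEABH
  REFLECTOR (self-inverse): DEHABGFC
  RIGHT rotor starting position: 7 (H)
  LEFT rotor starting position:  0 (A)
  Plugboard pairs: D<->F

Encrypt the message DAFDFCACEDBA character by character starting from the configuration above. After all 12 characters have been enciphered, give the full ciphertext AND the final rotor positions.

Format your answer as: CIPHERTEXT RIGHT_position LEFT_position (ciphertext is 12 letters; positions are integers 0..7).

Char 1 ('D'): step: R->0, L->1 (L advanced); D->plug->F->R->C->L->B->refl->E->L'->A->R'->H->plug->H
Char 2 ('A'): step: R->1, L=1; A->plug->A->R->D->L->D->refl->A->L'->F->R'->F->plug->D
Char 3 ('F'): step: R->2, L=1; F->plug->D->R->A->L->E->refl->B->L'->C->R'->H->plug->H
Char 4 ('D'): step: R->3, L=1; D->plug->F->R->C->L->B->refl->E->L'->A->R'->B->plug->B
Char 5 ('F'): step: R->4, L=1; F->plug->D->R->E->L->H->refl->C->L'->H->R'->A->plug->A
Char 6 ('C'): step: R->5, L=1; C->plug->C->R->D->L->D->refl->A->L'->F->R'->A->plug->A
Char 7 ('A'): step: R->6, L=1; A->plug->A->R->A->L->E->refl->B->L'->C->R'->B->plug->B
Char 8 ('C'): step: R->7, L=1; C->plug->C->R->F->L->A->refl->D->L'->D->R'->G->plug->G
Char 9 ('E'): step: R->0, L->2 (L advanced); E->plug->E->R->D->L->G->refl->F->L'->F->R'->A->plug->A
Char 10 ('D'): step: R->1, L=2; D->plug->F->R->F->L->F->refl->G->L'->D->R'->A->plug->A
Char 11 ('B'): step: R->2, L=2; B->plug->B->R->H->L->D->refl->A->L'->B->R'->C->plug->C
Char 12 ('A'): step: R->3, L=2; A->plug->A->R->G->L->B->refl->E->L'->A->R'->B->plug->B
Final: ciphertext=HDHBAABGAACB, RIGHT=3, LEFT=2

Answer: HDHBAABGAACB 3 2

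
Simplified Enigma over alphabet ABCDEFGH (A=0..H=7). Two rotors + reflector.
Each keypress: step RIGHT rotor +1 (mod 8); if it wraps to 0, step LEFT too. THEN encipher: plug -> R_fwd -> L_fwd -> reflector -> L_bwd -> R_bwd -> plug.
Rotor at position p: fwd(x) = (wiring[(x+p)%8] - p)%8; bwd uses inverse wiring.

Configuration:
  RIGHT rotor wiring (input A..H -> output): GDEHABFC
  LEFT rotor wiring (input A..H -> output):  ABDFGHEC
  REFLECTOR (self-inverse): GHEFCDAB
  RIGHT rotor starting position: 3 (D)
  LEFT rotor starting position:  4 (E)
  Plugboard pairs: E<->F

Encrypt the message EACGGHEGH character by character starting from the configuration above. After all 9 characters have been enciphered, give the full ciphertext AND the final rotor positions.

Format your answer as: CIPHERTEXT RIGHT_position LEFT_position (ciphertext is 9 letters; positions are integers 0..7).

Answer: DBBAACGAF 4 5

Derivation:
Char 1 ('E'): step: R->4, L=4; E->plug->F->R->H->L->B->refl->H->L'->G->R'->D->plug->D
Char 2 ('A'): step: R->5, L=4; A->plug->A->R->E->L->E->refl->C->L'->A->R'->B->plug->B
Char 3 ('C'): step: R->6, L=4; C->plug->C->R->A->L->C->refl->E->L'->E->R'->B->plug->B
Char 4 ('G'): step: R->7, L=4; G->plug->G->R->C->L->A->refl->G->L'->D->R'->A->plug->A
Char 5 ('G'): step: R->0, L->5 (L advanced); G->plug->G->R->F->L->G->refl->A->L'->G->R'->A->plug->A
Char 6 ('H'): step: R->1, L=5; H->plug->H->R->F->L->G->refl->A->L'->G->R'->C->plug->C
Char 7 ('E'): step: R->2, L=5; E->plug->F->R->A->L->C->refl->E->L'->E->R'->G->plug->G
Char 8 ('G'): step: R->3, L=5; G->plug->G->R->A->L->C->refl->E->L'->E->R'->A->plug->A
Char 9 ('H'): step: R->4, L=5; H->plug->H->R->D->L->D->refl->F->L'->C->R'->E->plug->F
Final: ciphertext=DBBAACGAF, RIGHT=4, LEFT=5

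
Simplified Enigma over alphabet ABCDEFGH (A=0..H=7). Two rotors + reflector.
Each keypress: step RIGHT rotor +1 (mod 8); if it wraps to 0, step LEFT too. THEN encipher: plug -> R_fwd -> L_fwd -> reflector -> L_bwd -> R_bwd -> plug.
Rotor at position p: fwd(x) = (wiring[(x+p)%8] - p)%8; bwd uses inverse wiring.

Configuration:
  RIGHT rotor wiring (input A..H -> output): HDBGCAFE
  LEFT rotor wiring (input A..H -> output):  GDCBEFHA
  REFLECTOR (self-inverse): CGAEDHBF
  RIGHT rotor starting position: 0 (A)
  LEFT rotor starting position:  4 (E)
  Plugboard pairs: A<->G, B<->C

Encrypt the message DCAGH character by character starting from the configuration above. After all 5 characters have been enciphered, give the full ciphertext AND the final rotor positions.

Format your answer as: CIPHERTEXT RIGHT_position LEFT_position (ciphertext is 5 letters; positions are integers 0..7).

Char 1 ('D'): step: R->1, L=4; D->plug->D->R->B->L->B->refl->G->L'->G->R'->H->plug->H
Char 2 ('C'): step: R->2, L=4; C->plug->B->R->E->L->C->refl->A->L'->A->R'->C->plug->B
Char 3 ('A'): step: R->3, L=4; A->plug->G->R->A->L->A->refl->C->L'->E->R'->F->plug->F
Char 4 ('G'): step: R->4, L=4; G->plug->A->R->G->L->G->refl->B->L'->B->R'->C->plug->B
Char 5 ('H'): step: R->5, L=4; H->plug->H->R->F->L->H->refl->F->L'->H->R'->C->plug->B
Final: ciphertext=HBFBB, RIGHT=5, LEFT=4

Answer: HBFBB 5 4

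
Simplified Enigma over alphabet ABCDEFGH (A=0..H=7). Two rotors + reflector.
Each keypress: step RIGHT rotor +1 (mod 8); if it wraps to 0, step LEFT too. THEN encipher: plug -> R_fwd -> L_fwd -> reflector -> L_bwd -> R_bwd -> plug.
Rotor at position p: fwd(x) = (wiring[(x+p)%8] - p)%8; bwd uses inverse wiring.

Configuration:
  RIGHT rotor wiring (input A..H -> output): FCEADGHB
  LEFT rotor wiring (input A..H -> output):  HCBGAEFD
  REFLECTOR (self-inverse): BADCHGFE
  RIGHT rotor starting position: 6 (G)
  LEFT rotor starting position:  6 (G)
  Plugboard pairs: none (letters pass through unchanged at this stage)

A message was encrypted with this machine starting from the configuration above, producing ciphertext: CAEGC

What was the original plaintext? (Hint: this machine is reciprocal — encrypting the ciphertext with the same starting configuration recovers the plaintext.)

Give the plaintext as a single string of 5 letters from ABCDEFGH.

Char 1 ('C'): step: R->7, L=6; C->plug->C->R->D->L->E->refl->H->L'->A->R'->H->plug->H
Char 2 ('A'): step: R->0, L->7 (L advanced); A->plug->A->R->F->L->B->refl->A->L'->B->R'->H->plug->H
Char 3 ('E'): step: R->1, L=7; E->plug->E->R->F->L->B->refl->A->L'->B->R'->A->plug->A
Char 4 ('G'): step: R->2, L=7; G->plug->G->R->D->L->C->refl->D->L'->C->R'->A->plug->A
Char 5 ('C'): step: R->3, L=7; C->plug->C->R->D->L->C->refl->D->L'->C->R'->F->plug->F

Answer: HHAAF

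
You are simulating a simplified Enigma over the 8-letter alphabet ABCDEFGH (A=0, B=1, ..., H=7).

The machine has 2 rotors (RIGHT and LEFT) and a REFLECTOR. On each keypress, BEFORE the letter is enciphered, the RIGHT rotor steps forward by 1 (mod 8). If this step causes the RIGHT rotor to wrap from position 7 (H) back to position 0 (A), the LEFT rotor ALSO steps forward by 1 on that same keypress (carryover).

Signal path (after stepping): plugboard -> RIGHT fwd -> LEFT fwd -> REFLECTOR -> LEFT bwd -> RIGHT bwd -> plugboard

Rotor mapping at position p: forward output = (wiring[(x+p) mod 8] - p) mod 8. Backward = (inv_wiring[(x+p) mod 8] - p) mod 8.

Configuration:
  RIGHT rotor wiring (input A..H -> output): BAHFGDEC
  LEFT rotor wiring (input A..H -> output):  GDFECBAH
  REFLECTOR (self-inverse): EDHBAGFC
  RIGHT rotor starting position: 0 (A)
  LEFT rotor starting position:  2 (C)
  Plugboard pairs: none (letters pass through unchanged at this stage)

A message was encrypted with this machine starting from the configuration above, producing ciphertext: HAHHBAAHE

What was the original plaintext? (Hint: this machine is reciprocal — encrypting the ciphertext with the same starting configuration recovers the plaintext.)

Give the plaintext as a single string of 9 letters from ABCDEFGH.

Answer: ACGGGDCFF

Derivation:
Char 1 ('H'): step: R->1, L=2; H->plug->H->R->A->L->D->refl->B->L'->H->R'->A->plug->A
Char 2 ('A'): step: R->2, L=2; A->plug->A->R->F->L->F->refl->G->L'->E->R'->C->plug->C
Char 3 ('H'): step: R->3, L=2; H->plug->H->R->E->L->G->refl->F->L'->F->R'->G->plug->G
Char 4 ('H'): step: R->4, L=2; H->plug->H->R->B->L->C->refl->H->L'->D->R'->G->plug->G
Char 5 ('B'): step: R->5, L=2; B->plug->B->R->H->L->B->refl->D->L'->A->R'->G->plug->G
Char 6 ('A'): step: R->6, L=2; A->plug->A->R->G->L->E->refl->A->L'->C->R'->D->plug->D
Char 7 ('A'): step: R->7, L=2; A->plug->A->R->D->L->H->refl->C->L'->B->R'->C->plug->C
Char 8 ('H'): step: R->0, L->3 (L advanced); H->plug->H->R->C->L->G->refl->F->L'->D->R'->F->plug->F
Char 9 ('E'): step: R->1, L=3; E->plug->E->R->C->L->G->refl->F->L'->D->R'->F->plug->F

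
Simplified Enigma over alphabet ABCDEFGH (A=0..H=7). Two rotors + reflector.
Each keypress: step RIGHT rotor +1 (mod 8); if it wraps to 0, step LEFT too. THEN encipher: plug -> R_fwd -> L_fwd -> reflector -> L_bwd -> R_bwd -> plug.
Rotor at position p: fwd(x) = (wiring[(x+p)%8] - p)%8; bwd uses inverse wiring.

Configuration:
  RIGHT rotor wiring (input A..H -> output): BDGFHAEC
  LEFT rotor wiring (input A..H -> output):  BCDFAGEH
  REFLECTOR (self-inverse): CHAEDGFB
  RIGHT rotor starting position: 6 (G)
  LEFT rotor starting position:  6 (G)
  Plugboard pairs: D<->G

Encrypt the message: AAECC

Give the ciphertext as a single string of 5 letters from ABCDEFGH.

Char 1 ('A'): step: R->7, L=6; A->plug->A->R->D->L->E->refl->D->L'->C->R'->B->plug->B
Char 2 ('A'): step: R->0, L->7 (L advanced); A->plug->A->R->B->L->C->refl->A->L'->A->R'->F->plug->F
Char 3 ('E'): step: R->1, L=7; E->plug->E->R->H->L->F->refl->G->L'->E->R'->C->plug->C
Char 4 ('C'): step: R->2, L=7; C->plug->C->R->F->L->B->refl->H->L'->G->R'->D->plug->G
Char 5 ('C'): step: R->3, L=7; C->plug->C->R->F->L->B->refl->H->L'->G->R'->F->plug->F

Answer: BFCGF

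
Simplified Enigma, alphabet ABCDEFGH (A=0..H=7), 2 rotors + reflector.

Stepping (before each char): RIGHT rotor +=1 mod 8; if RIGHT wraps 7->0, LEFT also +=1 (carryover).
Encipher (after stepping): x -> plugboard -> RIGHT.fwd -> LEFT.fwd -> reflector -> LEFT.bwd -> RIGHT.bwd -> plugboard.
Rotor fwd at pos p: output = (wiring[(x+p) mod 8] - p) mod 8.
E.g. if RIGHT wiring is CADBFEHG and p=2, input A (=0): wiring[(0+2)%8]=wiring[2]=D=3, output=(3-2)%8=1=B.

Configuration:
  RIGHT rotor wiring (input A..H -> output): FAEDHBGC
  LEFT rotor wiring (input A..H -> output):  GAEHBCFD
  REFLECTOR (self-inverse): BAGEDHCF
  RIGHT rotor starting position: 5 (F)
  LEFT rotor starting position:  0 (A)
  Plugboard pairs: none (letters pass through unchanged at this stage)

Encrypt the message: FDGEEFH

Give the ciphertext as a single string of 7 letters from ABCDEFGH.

Answer: AFHAGCG

Derivation:
Char 1 ('F'): step: R->6, L=0; F->plug->F->R->F->L->C->refl->G->L'->A->R'->A->plug->A
Char 2 ('D'): step: R->7, L=0; D->plug->D->R->F->L->C->refl->G->L'->A->R'->F->plug->F
Char 3 ('G'): step: R->0, L->1 (L advanced); G->plug->G->R->G->L->C->refl->G->L'->C->R'->H->plug->H
Char 4 ('E'): step: R->1, L=1; E->plug->E->R->A->L->H->refl->F->L'->H->R'->A->plug->A
Char 5 ('E'): step: R->2, L=1; E->plug->E->R->E->L->B->refl->A->L'->D->R'->G->plug->G
Char 6 ('F'): step: R->3, L=1; F->plug->F->R->C->L->G->refl->C->L'->G->R'->C->plug->C
Char 7 ('H'): step: R->4, L=1; H->plug->H->R->H->L->F->refl->H->L'->A->R'->G->plug->G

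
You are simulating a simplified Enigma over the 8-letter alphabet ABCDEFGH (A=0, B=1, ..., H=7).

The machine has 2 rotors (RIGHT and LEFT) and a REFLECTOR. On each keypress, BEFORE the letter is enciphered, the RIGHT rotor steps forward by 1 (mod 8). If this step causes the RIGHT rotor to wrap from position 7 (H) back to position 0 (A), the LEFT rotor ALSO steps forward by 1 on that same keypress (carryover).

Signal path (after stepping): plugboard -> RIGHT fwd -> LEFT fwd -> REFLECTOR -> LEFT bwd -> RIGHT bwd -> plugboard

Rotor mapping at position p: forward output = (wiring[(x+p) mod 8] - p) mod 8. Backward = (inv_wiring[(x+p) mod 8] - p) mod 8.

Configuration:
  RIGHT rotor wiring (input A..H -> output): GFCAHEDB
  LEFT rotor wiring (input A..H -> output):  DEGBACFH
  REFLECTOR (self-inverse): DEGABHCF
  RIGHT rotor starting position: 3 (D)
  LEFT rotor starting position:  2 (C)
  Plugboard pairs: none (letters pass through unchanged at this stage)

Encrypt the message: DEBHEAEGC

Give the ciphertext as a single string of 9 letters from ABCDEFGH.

Answer: FBEDBDDCD

Derivation:
Char 1 ('D'): step: R->4, L=2; D->plug->D->R->F->L->F->refl->H->L'->B->R'->F->plug->F
Char 2 ('E'): step: R->5, L=2; E->plug->E->R->A->L->E->refl->B->L'->G->R'->B->plug->B
Char 3 ('B'): step: R->6, L=2; B->plug->B->R->D->L->A->refl->D->L'->E->R'->E->plug->E
Char 4 ('H'): step: R->7, L=2; H->plug->H->R->E->L->D->refl->A->L'->D->R'->D->plug->D
Char 5 ('E'): step: R->0, L->3 (L advanced); E->plug->E->R->H->L->D->refl->A->L'->F->R'->B->plug->B
Char 6 ('A'): step: R->1, L=3; A->plug->A->R->E->L->E->refl->B->L'->G->R'->D->plug->D
Char 7 ('E'): step: R->2, L=3; E->plug->E->R->B->L->F->refl->H->L'->C->R'->D->plug->D
Char 8 ('G'): step: R->3, L=3; G->plug->G->R->C->L->H->refl->F->L'->B->R'->C->plug->C
Char 9 ('C'): step: R->4, L=3; C->plug->C->R->H->L->D->refl->A->L'->F->R'->D->plug->D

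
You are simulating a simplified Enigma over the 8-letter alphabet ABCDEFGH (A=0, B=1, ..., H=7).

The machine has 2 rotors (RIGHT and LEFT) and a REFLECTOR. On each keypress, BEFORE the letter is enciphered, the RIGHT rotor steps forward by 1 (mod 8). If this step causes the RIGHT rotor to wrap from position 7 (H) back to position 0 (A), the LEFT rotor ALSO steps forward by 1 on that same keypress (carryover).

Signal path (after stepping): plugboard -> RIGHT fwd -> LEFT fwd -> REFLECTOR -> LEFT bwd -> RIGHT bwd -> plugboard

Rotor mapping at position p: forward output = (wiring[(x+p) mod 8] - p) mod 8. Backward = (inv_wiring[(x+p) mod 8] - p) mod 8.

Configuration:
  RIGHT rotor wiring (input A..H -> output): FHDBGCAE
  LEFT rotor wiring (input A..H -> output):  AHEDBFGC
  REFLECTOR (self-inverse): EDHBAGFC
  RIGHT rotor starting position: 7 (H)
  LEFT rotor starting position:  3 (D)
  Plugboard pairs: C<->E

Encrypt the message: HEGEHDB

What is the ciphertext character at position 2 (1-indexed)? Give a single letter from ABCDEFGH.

Char 1 ('H'): step: R->0, L->4 (L advanced); H->plug->H->R->E->L->E->refl->A->L'->G->R'->E->plug->C
Char 2 ('E'): step: R->1, L=4; E->plug->C->R->A->L->F->refl->G->L'->D->R'->G->plug->G

G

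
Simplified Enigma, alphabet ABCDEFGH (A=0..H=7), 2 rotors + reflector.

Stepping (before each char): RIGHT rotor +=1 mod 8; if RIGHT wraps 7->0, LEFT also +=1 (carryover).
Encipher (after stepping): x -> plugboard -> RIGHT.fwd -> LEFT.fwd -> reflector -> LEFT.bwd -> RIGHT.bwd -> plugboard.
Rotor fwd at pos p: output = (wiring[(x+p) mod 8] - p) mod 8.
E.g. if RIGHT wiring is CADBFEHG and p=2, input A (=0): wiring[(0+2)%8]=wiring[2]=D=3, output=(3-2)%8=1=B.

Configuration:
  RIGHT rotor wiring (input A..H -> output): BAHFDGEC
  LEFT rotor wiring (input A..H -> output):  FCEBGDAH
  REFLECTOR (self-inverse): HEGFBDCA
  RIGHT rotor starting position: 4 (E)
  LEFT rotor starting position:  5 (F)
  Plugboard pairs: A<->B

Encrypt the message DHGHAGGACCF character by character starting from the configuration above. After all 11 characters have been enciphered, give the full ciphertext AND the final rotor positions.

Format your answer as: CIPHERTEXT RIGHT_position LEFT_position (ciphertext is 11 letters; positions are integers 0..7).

Char 1 ('D'): step: R->5, L=5; D->plug->D->R->E->L->F->refl->D->L'->B->R'->A->plug->B
Char 2 ('H'): step: R->6, L=5; H->plug->H->R->A->L->G->refl->C->L'->C->R'->D->plug->D
Char 3 ('G'): step: R->7, L=5; G->plug->G->R->H->L->B->refl->E->L'->G->R'->E->plug->E
Char 4 ('H'): step: R->0, L->6 (L advanced); H->plug->H->R->C->L->H->refl->A->L'->G->R'->F->plug->F
Char 5 ('A'): step: R->1, L=6; A->plug->B->R->G->L->A->refl->H->L'->C->R'->D->plug->D
Char 6 ('G'): step: R->2, L=6; G->plug->G->R->H->L->F->refl->D->L'->F->R'->A->plug->B
Char 7 ('G'): step: R->3, L=6; G->plug->G->R->F->L->D->refl->F->L'->H->R'->E->plug->E
Char 8 ('A'): step: R->4, L=6; A->plug->B->R->C->L->H->refl->A->L'->G->R'->D->plug->D
Char 9 ('C'): step: R->5, L=6; C->plug->C->R->F->L->D->refl->F->L'->H->R'->B->plug->A
Char 10 ('C'): step: R->6, L=6; C->plug->C->R->D->L->E->refl->B->L'->B->R'->E->plug->E
Char 11 ('F'): step: R->7, L=6; F->plug->F->R->E->L->G->refl->C->L'->A->R'->D->plug->D
Final: ciphertext=BDEFDBEDAED, RIGHT=7, LEFT=6

Answer: BDEFDBEDAED 7 6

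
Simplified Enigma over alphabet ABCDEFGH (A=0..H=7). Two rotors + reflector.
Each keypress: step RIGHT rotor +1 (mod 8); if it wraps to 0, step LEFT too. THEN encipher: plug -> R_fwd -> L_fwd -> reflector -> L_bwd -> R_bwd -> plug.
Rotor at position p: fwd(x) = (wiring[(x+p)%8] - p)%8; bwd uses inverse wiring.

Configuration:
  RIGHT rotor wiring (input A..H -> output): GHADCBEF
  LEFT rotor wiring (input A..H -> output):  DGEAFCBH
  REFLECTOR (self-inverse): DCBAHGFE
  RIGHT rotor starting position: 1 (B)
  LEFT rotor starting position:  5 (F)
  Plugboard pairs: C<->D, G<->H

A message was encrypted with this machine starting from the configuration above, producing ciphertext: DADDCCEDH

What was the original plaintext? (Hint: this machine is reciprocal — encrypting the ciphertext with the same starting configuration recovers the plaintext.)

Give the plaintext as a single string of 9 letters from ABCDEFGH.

Char 1 ('D'): step: R->2, L=5; D->plug->C->R->A->L->F->refl->G->L'->D->R'->F->plug->F
Char 2 ('A'): step: R->3, L=5; A->plug->A->R->A->L->F->refl->G->L'->D->R'->F->plug->F
Char 3 ('D'): step: R->4, L=5; D->plug->C->R->A->L->F->refl->G->L'->D->R'->F->plug->F
Char 4 ('D'): step: R->5, L=5; D->plug->C->R->A->L->F->refl->G->L'->D->R'->F->plug->F
Char 5 ('C'): step: R->6, L=5; C->plug->D->R->B->L->E->refl->H->L'->F->R'->F->plug->F
Char 6 ('C'): step: R->7, L=5; C->plug->D->R->B->L->E->refl->H->L'->F->R'->H->plug->G
Char 7 ('E'): step: R->0, L->6 (L advanced); E->plug->E->R->C->L->F->refl->G->L'->E->R'->G->plug->H
Char 8 ('D'): step: R->1, L=6; D->plug->C->R->C->L->F->refl->G->L'->E->R'->G->plug->H
Char 9 ('H'): step: R->2, L=6; H->plug->G->R->E->L->G->refl->F->L'->C->R'->E->plug->E

Answer: FFFFFGHHE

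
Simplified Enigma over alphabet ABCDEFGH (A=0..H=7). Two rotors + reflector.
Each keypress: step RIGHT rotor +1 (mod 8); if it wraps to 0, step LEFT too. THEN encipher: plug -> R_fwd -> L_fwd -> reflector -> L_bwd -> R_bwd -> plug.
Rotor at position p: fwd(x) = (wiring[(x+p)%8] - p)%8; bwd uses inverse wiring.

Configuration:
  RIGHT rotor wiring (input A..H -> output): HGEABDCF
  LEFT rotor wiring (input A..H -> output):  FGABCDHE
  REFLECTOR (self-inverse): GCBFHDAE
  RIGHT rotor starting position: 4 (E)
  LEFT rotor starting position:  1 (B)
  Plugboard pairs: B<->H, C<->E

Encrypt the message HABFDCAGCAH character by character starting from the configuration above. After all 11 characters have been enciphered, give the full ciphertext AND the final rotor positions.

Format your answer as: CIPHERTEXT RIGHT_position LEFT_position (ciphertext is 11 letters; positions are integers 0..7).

Char 1 ('H'): step: R->5, L=1; H->plug->B->R->F->L->G->refl->A->L'->C->R'->D->plug->D
Char 2 ('A'): step: R->6, L=1; A->plug->A->R->E->L->C->refl->B->L'->D->R'->G->plug->G
Char 3 ('B'): step: R->7, L=1; B->plug->H->R->D->L->B->refl->C->L'->E->R'->G->plug->G
Char 4 ('F'): step: R->0, L->2 (L advanced); F->plug->F->R->D->L->B->refl->C->L'->F->R'->H->plug->B
Char 5 ('D'): step: R->1, L=2; D->plug->D->R->A->L->G->refl->A->L'->C->R'->E->plug->C
Char 6 ('C'): step: R->2, L=2; C->plug->E->R->A->L->G->refl->A->L'->C->R'->A->plug->A
Char 7 ('A'): step: R->3, L=2; A->plug->A->R->F->L->C->refl->B->L'->D->R'->G->plug->G
Char 8 ('G'): step: R->4, L=2; G->plug->G->R->A->L->G->refl->A->L'->C->R'->F->plug->F
Char 9 ('C'): step: R->5, L=2; C->plug->E->R->B->L->H->refl->E->L'->H->R'->F->plug->F
Char 10 ('A'): step: R->6, L=2; A->plug->A->R->E->L->F->refl->D->L'->G->R'->E->plug->C
Char 11 ('H'): step: R->7, L=2; H->plug->B->R->A->L->G->refl->A->L'->C->R'->F->plug->F
Final: ciphertext=DGGBCAGFFCF, RIGHT=7, LEFT=2

Answer: DGGBCAGFFCF 7 2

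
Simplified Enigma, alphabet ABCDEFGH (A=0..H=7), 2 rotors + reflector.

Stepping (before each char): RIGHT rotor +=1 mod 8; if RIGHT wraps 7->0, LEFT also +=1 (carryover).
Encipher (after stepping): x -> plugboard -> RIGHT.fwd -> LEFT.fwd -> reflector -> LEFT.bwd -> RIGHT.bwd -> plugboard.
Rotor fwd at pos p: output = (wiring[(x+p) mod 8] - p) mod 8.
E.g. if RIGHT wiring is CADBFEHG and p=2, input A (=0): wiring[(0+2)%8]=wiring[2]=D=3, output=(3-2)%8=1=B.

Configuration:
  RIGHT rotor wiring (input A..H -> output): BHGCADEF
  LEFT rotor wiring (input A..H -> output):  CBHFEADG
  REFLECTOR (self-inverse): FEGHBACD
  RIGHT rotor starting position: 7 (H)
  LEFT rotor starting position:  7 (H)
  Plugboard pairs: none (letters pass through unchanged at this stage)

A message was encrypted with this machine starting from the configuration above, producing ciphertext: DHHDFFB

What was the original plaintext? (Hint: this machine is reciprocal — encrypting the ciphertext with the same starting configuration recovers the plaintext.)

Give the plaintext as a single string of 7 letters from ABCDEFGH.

Answer: CDFGEDE

Derivation:
Char 1 ('D'): step: R->0, L->0 (L advanced); D->plug->D->R->C->L->H->refl->D->L'->G->R'->C->plug->C
Char 2 ('H'): step: R->1, L=0; H->plug->H->R->A->L->C->refl->G->L'->H->R'->D->plug->D
Char 3 ('H'): step: R->2, L=0; H->plug->H->R->F->L->A->refl->F->L'->D->R'->F->plug->F
Char 4 ('D'): step: R->3, L=0; D->plug->D->R->B->L->B->refl->E->L'->E->R'->G->plug->G
Char 5 ('F'): step: R->4, L=0; F->plug->F->R->D->L->F->refl->A->L'->F->R'->E->plug->E
Char 6 ('F'): step: R->5, L=0; F->plug->F->R->B->L->B->refl->E->L'->E->R'->D->plug->D
Char 7 ('B'): step: R->6, L=0; B->plug->B->R->H->L->G->refl->C->L'->A->R'->E->plug->E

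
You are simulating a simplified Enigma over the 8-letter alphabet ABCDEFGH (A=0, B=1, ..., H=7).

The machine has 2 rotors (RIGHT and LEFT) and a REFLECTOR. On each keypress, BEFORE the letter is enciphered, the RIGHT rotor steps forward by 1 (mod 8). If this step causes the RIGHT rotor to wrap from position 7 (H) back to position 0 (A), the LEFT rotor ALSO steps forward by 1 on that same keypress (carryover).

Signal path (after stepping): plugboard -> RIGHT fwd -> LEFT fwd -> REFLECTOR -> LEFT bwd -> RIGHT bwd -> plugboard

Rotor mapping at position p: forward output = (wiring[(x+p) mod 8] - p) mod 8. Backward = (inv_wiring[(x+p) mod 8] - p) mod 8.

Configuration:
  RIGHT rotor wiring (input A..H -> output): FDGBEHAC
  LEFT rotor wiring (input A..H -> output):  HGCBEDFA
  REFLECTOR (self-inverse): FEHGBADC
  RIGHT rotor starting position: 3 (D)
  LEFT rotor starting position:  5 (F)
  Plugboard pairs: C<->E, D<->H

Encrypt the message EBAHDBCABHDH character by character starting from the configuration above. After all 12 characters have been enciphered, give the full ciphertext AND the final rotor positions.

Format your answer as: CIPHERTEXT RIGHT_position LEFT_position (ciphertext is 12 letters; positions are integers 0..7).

Answer: HDCACCHHFFCA 7 6

Derivation:
Char 1 ('E'): step: R->4, L=5; E->plug->C->R->E->L->B->refl->E->L'->G->R'->D->plug->H
Char 2 ('B'): step: R->5, L=5; B->plug->B->R->D->L->C->refl->H->L'->H->R'->H->plug->D
Char 3 ('A'): step: R->6, L=5; A->plug->A->R->C->L->D->refl->G->L'->A->R'->E->plug->C
Char 4 ('H'): step: R->7, L=5; H->plug->D->R->H->L->H->refl->C->L'->D->R'->A->plug->A
Char 5 ('D'): step: R->0, L->6 (L advanced); D->plug->H->R->C->L->B->refl->E->L'->E->R'->E->plug->C
Char 6 ('B'): step: R->1, L=6; B->plug->B->R->F->L->D->refl->G->L'->G->R'->E->plug->C
Char 7 ('C'): step: R->2, L=6; C->plug->E->R->G->L->G->refl->D->L'->F->R'->D->plug->H
Char 8 ('A'): step: R->3, L=6; A->plug->A->R->G->L->G->refl->D->L'->F->R'->D->plug->H
Char 9 ('B'): step: R->4, L=6; B->plug->B->R->D->L->A->refl->F->L'->H->R'->F->plug->F
Char 10 ('H'): step: R->5, L=6; H->plug->D->R->A->L->H->refl->C->L'->B->R'->F->plug->F
Char 11 ('D'): step: R->6, L=6; D->plug->H->R->B->L->C->refl->H->L'->A->R'->E->plug->C
Char 12 ('H'): step: R->7, L=6; H->plug->D->R->H->L->F->refl->A->L'->D->R'->A->plug->A
Final: ciphertext=HDCACCHHFFCA, RIGHT=7, LEFT=6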